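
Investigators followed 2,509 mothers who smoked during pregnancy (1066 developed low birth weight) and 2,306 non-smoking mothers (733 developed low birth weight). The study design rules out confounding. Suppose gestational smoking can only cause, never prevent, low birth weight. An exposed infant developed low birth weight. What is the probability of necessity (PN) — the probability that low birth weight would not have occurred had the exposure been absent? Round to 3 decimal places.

PN ≈ 0.252

p₁ = P(outcome | exposed) = 1066/2509 = 0.42487
p₀ = P(outcome | unexposed) = 733/2306 = 0.31787
Under exogeneity and monotonicity, PN = (p₁ − p₀) / p₁.
PN = (0.42487 − 0.31787) / 0.42487 = 0.107 / 0.42487 ≈ 0.2519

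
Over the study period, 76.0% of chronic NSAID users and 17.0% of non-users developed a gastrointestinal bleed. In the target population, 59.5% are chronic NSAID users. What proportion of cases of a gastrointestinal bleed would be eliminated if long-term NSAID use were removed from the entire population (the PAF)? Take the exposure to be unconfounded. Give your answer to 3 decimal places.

PAF ≈ 0.674

p₁ = 0.76, p₀ = 0.17.
Overall risk P(Y=1) = π·p₁ + (1−π)·p₀ = 0.595×0.76 + 0.405×0.17 = 0.52105.
Under exogeneity, PAF = [P(Y=1) − p₀] / P(Y=1).
PAF = (0.52105 − 0.17) / 0.52105 ≈ 0.6737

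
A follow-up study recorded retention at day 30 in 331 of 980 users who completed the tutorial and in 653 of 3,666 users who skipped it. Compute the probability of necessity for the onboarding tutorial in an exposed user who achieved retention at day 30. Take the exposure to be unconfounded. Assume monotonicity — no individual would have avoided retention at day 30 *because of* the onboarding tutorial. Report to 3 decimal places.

p₁ = P(outcome | exposed) = 331/980 = 0.33776
p₀ = P(outcome | unexposed) = 653/3666 = 0.17812
Under exogeneity and monotonicity, PN = (p₁ − p₀) / p₁.
PN = (0.33776 − 0.17812) / 0.33776 = 0.15963 / 0.33776 ≈ 0.4726

PN ≈ 0.473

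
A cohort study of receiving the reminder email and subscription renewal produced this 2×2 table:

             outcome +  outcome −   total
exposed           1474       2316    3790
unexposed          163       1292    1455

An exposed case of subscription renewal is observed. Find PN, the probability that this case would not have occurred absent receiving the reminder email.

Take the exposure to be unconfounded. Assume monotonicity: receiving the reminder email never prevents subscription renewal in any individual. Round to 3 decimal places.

PN ≈ 0.712

p₁ = P(outcome | exposed) = 1474/3790 = 0.38892
p₀ = P(outcome | unexposed) = 163/1455 = 0.11203
Under exogeneity and monotonicity, PN = (p₁ − p₀) / p₁.
PN = (0.38892 − 0.11203) / 0.38892 = 0.27689 / 0.38892 ≈ 0.7120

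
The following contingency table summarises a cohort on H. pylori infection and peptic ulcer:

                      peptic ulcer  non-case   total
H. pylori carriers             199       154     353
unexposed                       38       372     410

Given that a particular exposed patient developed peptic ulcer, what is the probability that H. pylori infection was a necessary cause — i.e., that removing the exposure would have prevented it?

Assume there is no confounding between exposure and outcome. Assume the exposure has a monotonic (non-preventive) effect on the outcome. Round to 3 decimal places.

p₁ = P(outcome | exposed) = 199/353 = 0.56374
p₀ = P(outcome | unexposed) = 38/410 = 0.092683
Under exogeneity and monotonicity, PN = (p₁ − p₀) / p₁.
PN = (0.56374 − 0.092683) / 0.56374 = 0.47106 / 0.56374 ≈ 0.8356

PN ≈ 0.836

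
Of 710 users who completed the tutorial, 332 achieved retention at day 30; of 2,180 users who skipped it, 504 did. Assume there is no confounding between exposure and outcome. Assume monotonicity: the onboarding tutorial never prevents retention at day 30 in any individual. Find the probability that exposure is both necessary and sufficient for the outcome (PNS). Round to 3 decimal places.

p₁ = P(outcome | exposed) = 332/710 = 0.46761
p₀ = P(outcome | unexposed) = 504/2180 = 0.23119
Under exogeneity and monotonicity, PNS = p₁ − p₀.
PNS = 0.46761 − 0.23119 = 0.23641

PNS ≈ 0.236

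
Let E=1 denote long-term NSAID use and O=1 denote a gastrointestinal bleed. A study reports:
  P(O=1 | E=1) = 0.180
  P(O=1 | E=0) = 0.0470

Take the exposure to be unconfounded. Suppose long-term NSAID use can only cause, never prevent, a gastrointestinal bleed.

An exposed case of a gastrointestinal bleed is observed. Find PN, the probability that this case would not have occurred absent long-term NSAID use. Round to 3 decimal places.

Let p₁ = 0.18, p₀ = 0.047.
Under exogeneity and monotonicity, PN = (p₁ − p₀) / p₁.
PN = (0.18 − 0.047) / 0.18 = 0.133 / 0.18 ≈ 0.7389

PN ≈ 0.739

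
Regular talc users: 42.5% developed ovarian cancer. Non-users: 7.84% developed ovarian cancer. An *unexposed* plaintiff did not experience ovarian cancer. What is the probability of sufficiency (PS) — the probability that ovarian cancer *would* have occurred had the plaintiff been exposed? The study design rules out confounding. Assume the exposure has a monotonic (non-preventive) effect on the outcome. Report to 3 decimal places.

p₁ = 0.425, p₀ = 0.0784.
Under exogeneity and monotonicity, PS = (p₁ − p₀) / (1 − p₀).
PS = (0.425 − 0.0784) / (1 − 0.0784) = 0.3466 / 0.9216 ≈ 0.3761

PS ≈ 0.376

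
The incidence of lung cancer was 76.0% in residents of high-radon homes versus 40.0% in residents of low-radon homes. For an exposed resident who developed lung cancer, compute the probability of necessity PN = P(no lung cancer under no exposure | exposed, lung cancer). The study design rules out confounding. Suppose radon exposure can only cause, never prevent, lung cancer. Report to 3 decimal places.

p₁ = 0.76, p₀ = 0.4.
Under exogeneity and monotonicity, PN = (p₁ − p₀) / p₁.
PN = (0.76 − 0.4) / 0.76 = 0.36 / 0.76 ≈ 0.4737

PN ≈ 0.474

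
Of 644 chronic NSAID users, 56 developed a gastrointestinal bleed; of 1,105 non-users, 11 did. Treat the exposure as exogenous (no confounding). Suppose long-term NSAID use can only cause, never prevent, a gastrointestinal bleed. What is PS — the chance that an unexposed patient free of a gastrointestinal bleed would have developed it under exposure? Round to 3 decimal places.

p₁ = P(outcome | exposed) = 56/644 = 0.086957
p₀ = P(outcome | unexposed) = 11/1105 = 0.0099548
Under exogeneity and monotonicity, PS = (p₁ − p₀) / (1 − p₀).
PS = (0.086957 − 0.0099548) / (1 − 0.0099548) = 0.077002 / 0.99005 ≈ 0.0778

PS ≈ 0.078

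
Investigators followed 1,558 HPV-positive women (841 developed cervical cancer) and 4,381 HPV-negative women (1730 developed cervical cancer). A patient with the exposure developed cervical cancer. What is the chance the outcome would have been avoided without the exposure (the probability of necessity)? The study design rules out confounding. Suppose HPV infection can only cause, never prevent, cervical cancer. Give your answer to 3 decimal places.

PN ≈ 0.268

p₁ = P(outcome | exposed) = 841/1558 = 0.53979
p₀ = P(outcome | unexposed) = 1730/4381 = 0.39489
Under exogeneity and monotonicity, PN = (p₁ − p₀) / p₁.
PN = (0.53979 − 0.39489) / 0.53979 = 0.14491 / 0.53979 ≈ 0.2684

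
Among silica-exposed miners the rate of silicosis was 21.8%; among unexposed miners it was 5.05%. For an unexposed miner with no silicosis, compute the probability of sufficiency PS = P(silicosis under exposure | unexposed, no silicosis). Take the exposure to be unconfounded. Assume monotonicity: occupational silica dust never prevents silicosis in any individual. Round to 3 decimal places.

p₁ = 0.218, p₀ = 0.0505.
Under exogeneity and monotonicity, PS = (p₁ − p₀) / (1 − p₀).
PS = (0.218 − 0.0505) / (1 − 0.0505) = 0.1675 / 0.9495 ≈ 0.1764

PS ≈ 0.176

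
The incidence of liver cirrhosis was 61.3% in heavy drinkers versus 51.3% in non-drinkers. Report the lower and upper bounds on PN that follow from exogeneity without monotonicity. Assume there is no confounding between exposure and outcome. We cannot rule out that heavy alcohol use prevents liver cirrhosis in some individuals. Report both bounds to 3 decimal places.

p₁ = 0.613, p₀ = 0.513.
Under exogeneity alone the bounds on PN are max{0,(p₁−p₀)/p₁} ≤ PN ≤ min{1,(1−p₀)/p₁}.
  lower = (p₁ − p₀)/p₁ = 0.1 / 0.613 ≈ 0.1631
  upper = min{1, (1 − p₀)/p₁} = 0.487 / 0.613 ≈ 0.7945

0.163 ≤ PN ≤ 0.794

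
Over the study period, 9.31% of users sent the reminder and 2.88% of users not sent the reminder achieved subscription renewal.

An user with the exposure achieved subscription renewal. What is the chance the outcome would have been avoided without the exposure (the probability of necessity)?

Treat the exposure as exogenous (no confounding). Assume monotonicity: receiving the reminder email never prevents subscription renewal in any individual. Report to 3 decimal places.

PN ≈ 0.691

p₁ = 0.0931, p₀ = 0.0288.
Under exogeneity and monotonicity, PN = (p₁ − p₀) / p₁.
PN = (0.0931 − 0.0288) / 0.0931 = 0.0643 / 0.0931 ≈ 0.6907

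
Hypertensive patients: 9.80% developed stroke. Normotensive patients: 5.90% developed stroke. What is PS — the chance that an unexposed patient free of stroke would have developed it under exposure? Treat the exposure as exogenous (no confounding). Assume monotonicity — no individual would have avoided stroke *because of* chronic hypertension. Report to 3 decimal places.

PS ≈ 0.041

p₁ = 0.098, p₀ = 0.059.
Under exogeneity and monotonicity, PS = (p₁ − p₀) / (1 − p₀).
PS = (0.098 − 0.059) / (1 − 0.059) = 0.039 / 0.941 ≈ 0.0414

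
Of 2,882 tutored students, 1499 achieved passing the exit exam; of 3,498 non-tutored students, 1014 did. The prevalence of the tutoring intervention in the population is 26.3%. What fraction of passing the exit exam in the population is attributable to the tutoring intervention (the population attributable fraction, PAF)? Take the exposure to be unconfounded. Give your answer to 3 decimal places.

PAF ≈ 0.173

p₁ = P(outcome | exposed) = 1499/2882 = 0.52012
p₀ = P(outcome | unexposed) = 1014/3498 = 0.28988
Overall risk P(Y=1) = π·p₁ + (1−π)·p₀ = 0.263×0.52012 + 0.737×0.28988 = 0.35043.
Under exogeneity, PAF = [P(Y=1) − p₀] / P(Y=1).
PAF = (0.35043 − 0.28988) / 0.35043 ≈ 0.1728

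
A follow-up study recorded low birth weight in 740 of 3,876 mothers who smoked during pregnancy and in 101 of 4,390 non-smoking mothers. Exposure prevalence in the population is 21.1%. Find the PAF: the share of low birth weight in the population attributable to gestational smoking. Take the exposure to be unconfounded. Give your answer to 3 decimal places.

PAF ≈ 0.606

p₁ = P(outcome | exposed) = 740/3876 = 0.19092
p₀ = P(outcome | unexposed) = 101/4390 = 0.023007
Overall risk P(Y=1) = π·p₁ + (1−π)·p₀ = 0.211×0.19092 + 0.789×0.023007 = 0.058436.
Under exogeneity, PAF = [P(Y=1) − p₀] / P(Y=1).
PAF = (0.058436 − 0.023007) / 0.058436 ≈ 0.6063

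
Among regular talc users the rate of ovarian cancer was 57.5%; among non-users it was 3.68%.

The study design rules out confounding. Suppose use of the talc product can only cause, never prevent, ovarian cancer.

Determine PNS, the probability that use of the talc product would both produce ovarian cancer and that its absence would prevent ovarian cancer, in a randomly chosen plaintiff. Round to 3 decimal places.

PNS ≈ 0.538

p₁ = 0.575, p₀ = 0.0368.
Under exogeneity and monotonicity, PNS = p₁ − p₀.
PNS = 0.575 − 0.0368 = 0.5382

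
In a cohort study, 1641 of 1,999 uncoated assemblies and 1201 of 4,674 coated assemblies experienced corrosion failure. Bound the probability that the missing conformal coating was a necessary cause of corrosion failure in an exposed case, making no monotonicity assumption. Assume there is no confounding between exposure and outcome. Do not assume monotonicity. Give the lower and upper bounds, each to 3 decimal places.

0.687 ≤ PN ≤ 0.905

p₁ = P(outcome | exposed) = 1641/1999 = 0.82091
p₀ = P(outcome | unexposed) = 1201/4674 = 0.25695
Under exogeneity alone the bounds on PN are max{0,(p₁−p₀)/p₁} ≤ PN ≤ min{1,(1−p₀)/p₁}.
  lower = (p₁ − p₀)/p₁ = 0.56396 / 0.82091 ≈ 0.6870
  upper = min{1, (1 − p₀)/p₁} = 0.74305 / 0.82091 ≈ 0.9051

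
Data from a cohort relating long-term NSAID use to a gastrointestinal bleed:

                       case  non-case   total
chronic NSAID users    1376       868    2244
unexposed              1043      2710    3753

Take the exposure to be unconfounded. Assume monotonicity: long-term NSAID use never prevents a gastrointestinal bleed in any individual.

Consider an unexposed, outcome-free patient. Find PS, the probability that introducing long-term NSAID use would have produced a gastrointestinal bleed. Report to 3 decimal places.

PS ≈ 0.464

p₁ = P(outcome | exposed) = 1376/2244 = 0.61319
p₀ = P(outcome | unexposed) = 1043/3753 = 0.27791
Under exogeneity and monotonicity, PS = (p₁ − p₀)/(1 − p₀).
PS = (0.61319 − 0.27791) / 0.72209 ≈ 0.4643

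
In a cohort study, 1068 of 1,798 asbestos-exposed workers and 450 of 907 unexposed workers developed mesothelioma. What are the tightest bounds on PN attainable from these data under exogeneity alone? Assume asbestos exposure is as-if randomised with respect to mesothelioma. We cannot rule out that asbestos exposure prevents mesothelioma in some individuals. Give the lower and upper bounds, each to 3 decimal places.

0.165 ≤ PN ≤ 0.848

p₁ = P(outcome | exposed) = 1068/1798 = 0.59399
p₀ = P(outcome | unexposed) = 450/907 = 0.49614
Under exogeneity alone the bounds on PN are max{0,(p₁−p₀)/p₁} ≤ PN ≤ min{1,(1−p₀)/p₁}.
  lower = (p₁ − p₀)/p₁ = 0.097852 / 0.59399 ≈ 0.1647
  upper = min{1, (1 − p₀)/p₁} = 0.50386 / 0.59399 ≈ 0.8483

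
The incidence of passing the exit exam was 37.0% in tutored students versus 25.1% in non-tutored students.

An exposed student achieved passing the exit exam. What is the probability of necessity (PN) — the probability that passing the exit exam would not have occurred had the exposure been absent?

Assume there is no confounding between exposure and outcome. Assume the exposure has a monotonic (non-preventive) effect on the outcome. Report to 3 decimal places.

PN ≈ 0.322

p₁ = 0.37, p₀ = 0.251.
Under exogeneity and monotonicity, PN = (p₁ − p₀) / p₁.
PN = (0.37 − 0.251) / 0.37 = 0.119 / 0.37 ≈ 0.3216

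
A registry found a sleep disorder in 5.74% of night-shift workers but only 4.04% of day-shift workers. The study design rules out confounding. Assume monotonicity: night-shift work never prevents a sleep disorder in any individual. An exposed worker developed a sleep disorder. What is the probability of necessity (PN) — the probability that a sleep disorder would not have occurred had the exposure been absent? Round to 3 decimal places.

PN ≈ 0.296

p₁ = 0.0574, p₀ = 0.0404.
Under exogeneity and monotonicity, PN = (p₁ − p₀) / p₁.
PN = (0.0574 − 0.0404) / 0.0574 = 0.017 / 0.0574 ≈ 0.2962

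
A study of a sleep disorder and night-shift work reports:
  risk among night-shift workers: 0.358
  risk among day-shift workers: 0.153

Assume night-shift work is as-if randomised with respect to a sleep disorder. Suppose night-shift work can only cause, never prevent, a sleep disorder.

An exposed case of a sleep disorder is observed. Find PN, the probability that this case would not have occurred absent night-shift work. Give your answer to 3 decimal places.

PN ≈ 0.573

Let p₁ = 0.358, p₀ = 0.153.
Under exogeneity and monotonicity, PN = (p₁ − p₀) / p₁.
PN = (0.358 − 0.153) / 0.358 = 0.205 / 0.358 ≈ 0.5726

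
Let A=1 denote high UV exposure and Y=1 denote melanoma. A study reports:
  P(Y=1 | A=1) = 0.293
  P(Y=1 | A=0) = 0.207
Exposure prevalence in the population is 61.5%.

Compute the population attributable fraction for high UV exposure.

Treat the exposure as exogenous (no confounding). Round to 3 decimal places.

Let p₁ = 0.293, p₀ = 0.207.
Overall risk P(Y=1) = π·p₁ + (1−π)·p₀ = 0.615×0.293 + 0.385×0.207 = 0.25989.
Under exogeneity, PAF = [P(Y=1) − p₀] / P(Y=1).
PAF = (0.25989 − 0.207) / 0.25989 ≈ 0.2035

PAF ≈ 0.204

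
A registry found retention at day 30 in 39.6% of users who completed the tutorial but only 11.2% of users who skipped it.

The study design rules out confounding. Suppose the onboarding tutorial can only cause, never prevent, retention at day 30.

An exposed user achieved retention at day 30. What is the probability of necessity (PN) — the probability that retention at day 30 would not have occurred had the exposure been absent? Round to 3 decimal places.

PN ≈ 0.717

p₁ = 0.396, p₀ = 0.112.
Under exogeneity and monotonicity, PN = (p₁ − p₀) / p₁.
PN = (0.396 − 0.112) / 0.396 = 0.284 / 0.396 ≈ 0.7172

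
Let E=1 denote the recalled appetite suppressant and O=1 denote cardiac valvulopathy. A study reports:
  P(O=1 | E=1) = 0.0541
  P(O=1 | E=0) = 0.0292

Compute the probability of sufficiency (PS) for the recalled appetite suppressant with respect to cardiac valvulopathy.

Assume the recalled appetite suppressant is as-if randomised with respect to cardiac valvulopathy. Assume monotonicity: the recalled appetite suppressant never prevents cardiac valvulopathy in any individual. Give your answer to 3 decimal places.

PS ≈ 0.026

Let p₁ = 0.0541, p₀ = 0.0292.
Under exogeneity and monotonicity, PS = (p₁ − p₀) / (1 − p₀).
PS = (0.0541 − 0.0292) / (1 − 0.0292) = 0.0249 / 0.9708 ≈ 0.0256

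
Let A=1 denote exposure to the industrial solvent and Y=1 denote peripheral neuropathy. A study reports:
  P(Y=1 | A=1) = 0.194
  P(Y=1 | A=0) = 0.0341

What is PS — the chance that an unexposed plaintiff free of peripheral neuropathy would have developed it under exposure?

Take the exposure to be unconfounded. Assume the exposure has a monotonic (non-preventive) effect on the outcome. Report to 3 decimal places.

PS ≈ 0.166

Let p₁ = 0.194, p₀ = 0.0341.
Under exogeneity and monotonicity, PS = (p₁ − p₀) / (1 − p₀).
PS = (0.194 − 0.0341) / (1 − 0.0341) = 0.1599 / 0.9659 ≈ 0.1655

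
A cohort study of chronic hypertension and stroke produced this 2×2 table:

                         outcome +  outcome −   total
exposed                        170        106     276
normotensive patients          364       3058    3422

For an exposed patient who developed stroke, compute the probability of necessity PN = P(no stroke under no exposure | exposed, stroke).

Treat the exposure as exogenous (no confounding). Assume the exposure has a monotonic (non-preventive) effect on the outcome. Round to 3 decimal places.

PN ≈ 0.827

p₁ = P(outcome | exposed) = 170/276 = 0.61594
p₀ = P(outcome | unexposed) = 364/3422 = 0.10637
Under exogeneity and monotonicity, PN = (p₁ − p₀)/p₁.
PN = (0.61594 − 0.10637) / 0.61594 ≈ 0.8273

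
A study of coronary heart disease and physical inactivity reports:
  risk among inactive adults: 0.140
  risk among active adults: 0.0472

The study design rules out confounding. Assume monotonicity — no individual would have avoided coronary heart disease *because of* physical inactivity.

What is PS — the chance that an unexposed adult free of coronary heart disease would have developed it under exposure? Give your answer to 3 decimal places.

PS ≈ 0.097

Let p₁ = 0.14, p₀ = 0.0472.
Under exogeneity and monotonicity, PS = (p₁ − p₀) / (1 − p₀).
PS = (0.14 − 0.0472) / (1 − 0.0472) = 0.0928 / 0.9528 ≈ 0.0974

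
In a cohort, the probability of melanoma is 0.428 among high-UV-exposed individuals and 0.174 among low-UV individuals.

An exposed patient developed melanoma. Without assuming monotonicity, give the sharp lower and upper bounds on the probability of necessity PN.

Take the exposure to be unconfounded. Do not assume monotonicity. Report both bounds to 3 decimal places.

Let p₁ = 0.428, p₀ = 0.174.
Under exogeneity alone the bounds on PN are max{0,(p₁−p₀)/p₁} ≤ PN ≤ min{1,(1−p₀)/p₁}.
  lower = (p₁ − p₀)/p₁ = 0.254 / 0.428 ≈ 0.5935
  upper = min{1, (1 − p₀)/p₁} = 0.826 / 0.428 ≈ 1.9299 → capped at 1

0.593 ≤ PN ≤ 1.000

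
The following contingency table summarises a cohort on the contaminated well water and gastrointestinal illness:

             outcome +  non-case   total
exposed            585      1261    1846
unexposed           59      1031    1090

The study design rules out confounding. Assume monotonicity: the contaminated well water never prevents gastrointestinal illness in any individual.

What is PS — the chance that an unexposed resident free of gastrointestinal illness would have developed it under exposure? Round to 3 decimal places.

PS ≈ 0.278

p₁ = P(outcome | exposed) = 585/1846 = 0.3169
p₀ = P(outcome | unexposed) = 59/1090 = 0.054128
Under exogeneity and monotonicity, PS = (p₁ − p₀) / (1 − p₀).
PS = (0.3169 − 0.054128) / (1 − 0.054128) = 0.26277 / 0.94587 ≈ 0.2778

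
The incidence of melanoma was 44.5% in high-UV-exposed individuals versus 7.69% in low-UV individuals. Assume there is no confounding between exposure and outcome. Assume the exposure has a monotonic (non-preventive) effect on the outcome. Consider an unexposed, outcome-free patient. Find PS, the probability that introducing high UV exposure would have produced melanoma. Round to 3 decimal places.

PS ≈ 0.399

p₁ = 0.445, p₀ = 0.0769.
Under exogeneity and monotonicity, PS = (p₁ − p₀) / (1 − p₀).
PS = (0.445 − 0.0769) / (1 − 0.0769) = 0.3681 / 0.9231 ≈ 0.3988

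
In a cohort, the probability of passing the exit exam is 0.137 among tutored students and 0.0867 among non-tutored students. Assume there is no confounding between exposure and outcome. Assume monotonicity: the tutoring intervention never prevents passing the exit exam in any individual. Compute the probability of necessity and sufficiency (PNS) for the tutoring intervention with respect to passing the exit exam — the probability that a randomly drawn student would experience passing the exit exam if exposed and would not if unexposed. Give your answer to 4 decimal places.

Let p₁ = 0.137, p₀ = 0.0867.
Under exogeneity and monotonicity, PNS = p₁ − p₀.
PNS = 0.137 − 0.0867 = 0.0503

PNS ≈ 0.0503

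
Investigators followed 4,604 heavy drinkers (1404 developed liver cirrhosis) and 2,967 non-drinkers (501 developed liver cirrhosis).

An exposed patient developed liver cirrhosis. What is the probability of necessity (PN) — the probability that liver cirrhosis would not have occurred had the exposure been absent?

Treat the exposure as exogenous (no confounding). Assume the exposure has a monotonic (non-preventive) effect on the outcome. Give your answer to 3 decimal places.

PN ≈ 0.446

p₁ = P(outcome | exposed) = 1404/4604 = 0.30495
p₀ = P(outcome | unexposed) = 501/2967 = 0.16886
Under exogeneity and monotonicity, PN = (p₁ − p₀) / p₁.
PN = (0.30495 − 0.16886) / 0.30495 = 0.13609 / 0.30495 ≈ 0.4463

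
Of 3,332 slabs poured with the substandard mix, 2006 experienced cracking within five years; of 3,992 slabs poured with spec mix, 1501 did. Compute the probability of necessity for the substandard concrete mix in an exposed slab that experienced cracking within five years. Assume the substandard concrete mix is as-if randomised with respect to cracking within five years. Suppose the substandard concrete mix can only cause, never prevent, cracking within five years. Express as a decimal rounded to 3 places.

PN ≈ 0.375

p₁ = P(outcome | exposed) = 2006/3332 = 0.60204
p₀ = P(outcome | unexposed) = 1501/3992 = 0.376
Under exogeneity and monotonicity, PN = (p₁ − p₀) / p₁.
PN = (0.60204 − 0.376) / 0.60204 = 0.22604 / 0.60204 ≈ 0.3755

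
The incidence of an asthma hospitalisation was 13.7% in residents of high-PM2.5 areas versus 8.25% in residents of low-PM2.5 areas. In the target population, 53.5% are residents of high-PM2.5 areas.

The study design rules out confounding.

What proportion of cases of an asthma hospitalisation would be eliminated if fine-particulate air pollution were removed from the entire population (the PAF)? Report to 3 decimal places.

PAF ≈ 0.261

p₁ = 0.137, p₀ = 0.0825.
Overall risk P(Y=1) = π·p₁ + (1−π)·p₀ = 0.535×0.137 + 0.465×0.0825 = 0.11166.
Under exogeneity, PAF = [P(Y=1) − p₀] / P(Y=1).
PAF = (0.11166 − 0.0825) / 0.11166 ≈ 0.2611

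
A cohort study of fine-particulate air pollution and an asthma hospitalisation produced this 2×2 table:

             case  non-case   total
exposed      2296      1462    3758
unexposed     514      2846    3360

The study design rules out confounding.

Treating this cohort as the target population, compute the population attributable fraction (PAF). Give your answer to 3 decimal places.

PAF ≈ 0.612

p₁ = P(outcome | exposed) = 2296/3758 = 0.61096
p₀ = P(outcome | unexposed) = 514/3360 = 0.15298
Exposure prevalence π = 3758/7118 = 0.52796; overall risk P(Y=1) = 0.39477.
Under exogeneity, PAF = [P(Y=1) − p₀]/P(Y=1).
PAF = (0.39477 − 0.15298) / 0.39477 ≈ 0.6125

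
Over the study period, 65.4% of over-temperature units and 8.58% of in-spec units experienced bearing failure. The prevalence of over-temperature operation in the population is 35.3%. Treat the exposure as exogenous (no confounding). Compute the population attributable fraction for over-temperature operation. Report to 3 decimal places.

p₁ = 0.654, p₀ = 0.0858.
Overall risk P(Y=1) = π·p₁ + (1−π)·p₀ = 0.353×0.654 + 0.647×0.0858 = 0.28637.
Under exogeneity, PAF = [P(Y=1) − p₀] / P(Y=1).
PAF = (0.28637 − 0.0858) / 0.28637 ≈ 0.7004

PAF ≈ 0.700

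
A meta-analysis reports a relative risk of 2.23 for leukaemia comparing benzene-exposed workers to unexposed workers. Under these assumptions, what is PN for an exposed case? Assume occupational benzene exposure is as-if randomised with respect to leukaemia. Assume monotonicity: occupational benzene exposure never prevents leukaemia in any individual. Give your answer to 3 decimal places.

Under exogeneity and monotonicity, PN = (RR − 1) / RR = 1 − 1/RR.
PN = (2.23 − 1) / 2.23 = 1.23 / 2.23 ≈ 0.5516

PN ≈ 0.552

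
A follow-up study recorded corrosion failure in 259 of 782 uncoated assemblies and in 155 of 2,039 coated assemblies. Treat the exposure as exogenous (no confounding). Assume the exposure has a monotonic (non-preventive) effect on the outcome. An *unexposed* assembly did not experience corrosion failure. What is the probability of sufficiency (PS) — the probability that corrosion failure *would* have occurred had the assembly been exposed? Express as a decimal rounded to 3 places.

p₁ = P(outcome | exposed) = 259/782 = 0.3312
p₀ = P(outcome | unexposed) = 155/2039 = 0.076018
Under exogeneity and monotonicity, PS = (p₁ − p₀) / (1 − p₀).
PS = (0.3312 − 0.076018) / (1 − 0.076018) = 0.25518 / 0.92398 ≈ 0.2762

PS ≈ 0.276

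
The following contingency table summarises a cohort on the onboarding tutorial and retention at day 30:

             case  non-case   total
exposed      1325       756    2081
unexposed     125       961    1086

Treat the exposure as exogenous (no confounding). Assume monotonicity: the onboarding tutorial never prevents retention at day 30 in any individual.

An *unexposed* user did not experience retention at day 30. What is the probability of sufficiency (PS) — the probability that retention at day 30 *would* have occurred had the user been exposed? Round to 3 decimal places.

PS ≈ 0.589

p₁ = P(outcome | exposed) = 1325/2081 = 0.63671
p₀ = P(outcome | unexposed) = 125/1086 = 0.1151
Under exogeneity and monotonicity, PS = (p₁ − p₀) / (1 − p₀).
PS = (0.63671 − 0.1151) / (1 − 0.1151) = 0.52161 / 0.8849 ≈ 0.5895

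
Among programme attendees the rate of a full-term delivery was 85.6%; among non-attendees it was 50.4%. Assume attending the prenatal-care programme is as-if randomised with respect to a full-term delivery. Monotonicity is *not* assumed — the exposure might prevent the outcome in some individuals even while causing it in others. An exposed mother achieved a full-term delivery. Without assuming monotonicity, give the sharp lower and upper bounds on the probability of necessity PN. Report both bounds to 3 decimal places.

p₁ = 0.856, p₀ = 0.504.
Under exogeneity alone the bounds on PN are max{0,(p₁−p₀)/p₁} ≤ PN ≤ min{1,(1−p₀)/p₁}.
  lower = (p₁ − p₀)/p₁ = 0.352 / 0.856 ≈ 0.4112
  upper = min{1, (1 − p₀)/p₁} = 0.496 / 0.856 ≈ 0.5794

0.411 ≤ PN ≤ 0.579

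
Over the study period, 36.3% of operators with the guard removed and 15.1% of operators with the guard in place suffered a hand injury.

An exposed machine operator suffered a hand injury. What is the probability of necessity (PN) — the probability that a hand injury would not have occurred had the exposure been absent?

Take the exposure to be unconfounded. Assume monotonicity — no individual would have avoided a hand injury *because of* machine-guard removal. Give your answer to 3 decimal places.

p₁ = 0.363, p₀ = 0.151.
Under exogeneity and monotonicity, PN = (p₁ − p₀) / p₁.
PN = (0.363 − 0.151) / 0.363 = 0.212 / 0.363 ≈ 0.5840

PN ≈ 0.584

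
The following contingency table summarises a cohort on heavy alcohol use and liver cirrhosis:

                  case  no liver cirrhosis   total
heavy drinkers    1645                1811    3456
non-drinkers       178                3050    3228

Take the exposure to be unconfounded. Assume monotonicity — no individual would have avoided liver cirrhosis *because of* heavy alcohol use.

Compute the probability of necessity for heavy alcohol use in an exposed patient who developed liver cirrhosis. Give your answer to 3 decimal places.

PN ≈ 0.884

p₁ = P(outcome | exposed) = 1645/3456 = 0.47598
p₀ = P(outcome | unexposed) = 178/3228 = 0.055143
Under exogeneity and monotonicity, PN = (p₁ − p₀) / p₁.
PN = (0.47598 − 0.055143) / 0.47598 = 0.42084 / 0.47598 ≈ 0.8842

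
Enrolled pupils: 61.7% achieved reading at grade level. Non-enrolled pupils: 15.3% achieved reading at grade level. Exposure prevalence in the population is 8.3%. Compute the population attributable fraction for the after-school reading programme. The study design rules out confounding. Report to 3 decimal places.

p₁ = 0.617, p₀ = 0.153.
Overall risk P(Y=1) = π·p₁ + (1−π)·p₀ = 0.083×0.617 + 0.917×0.153 = 0.19151.
Under exogeneity, PAF = [P(Y=1) − p₀] / P(Y=1).
PAF = (0.19151 − 0.153) / 0.19151 ≈ 0.2011

PAF ≈ 0.201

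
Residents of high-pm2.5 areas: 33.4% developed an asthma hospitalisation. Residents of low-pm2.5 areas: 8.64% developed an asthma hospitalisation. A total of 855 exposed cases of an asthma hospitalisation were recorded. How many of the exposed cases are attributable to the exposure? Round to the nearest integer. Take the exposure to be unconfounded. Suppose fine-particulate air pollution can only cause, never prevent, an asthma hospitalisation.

about 634 cases

p₁ = 0.334, p₀ = 0.0864.
PN = (p₁ − p₀)/p₁ = (0.334 − 0.0864) / 0.334 ≈ 0.74132.
Attributable cases ≈ PN × (exposed cases) = 0.74132 × 855 ≈ 633.83.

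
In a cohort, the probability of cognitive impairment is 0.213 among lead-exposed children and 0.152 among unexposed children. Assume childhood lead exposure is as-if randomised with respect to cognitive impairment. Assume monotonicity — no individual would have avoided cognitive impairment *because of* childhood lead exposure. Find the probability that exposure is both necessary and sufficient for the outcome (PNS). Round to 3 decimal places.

PNS ≈ 0.061

Let p₁ = 0.213, p₀ = 0.152.
Under exogeneity and monotonicity, PNS = p₁ − p₀.
PNS = 0.213 − 0.152 = 0.061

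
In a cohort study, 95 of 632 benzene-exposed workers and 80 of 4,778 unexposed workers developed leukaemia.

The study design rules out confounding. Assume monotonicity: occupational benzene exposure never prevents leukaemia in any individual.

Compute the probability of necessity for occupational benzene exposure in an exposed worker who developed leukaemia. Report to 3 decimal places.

PN ≈ 0.889

p₁ = P(outcome | exposed) = 95/632 = 0.15032
p₀ = P(outcome | unexposed) = 80/4778 = 0.016743
Under exogeneity and monotonicity, PN = (p₁ − p₀) / p₁.
PN = (0.15032 − 0.016743) / 0.15032 = 0.13357 / 0.15032 ≈ 0.8886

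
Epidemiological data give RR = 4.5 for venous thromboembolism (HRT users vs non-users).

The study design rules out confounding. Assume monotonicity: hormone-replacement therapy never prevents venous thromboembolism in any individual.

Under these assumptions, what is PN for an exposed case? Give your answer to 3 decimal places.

PN ≈ 0.778

Under exogeneity and monotonicity, PN = (RR − 1) / RR = 1 − 1/RR.
PN = (4.5 − 1) / 4.5 = 3.5 / 4.5 ≈ 0.7778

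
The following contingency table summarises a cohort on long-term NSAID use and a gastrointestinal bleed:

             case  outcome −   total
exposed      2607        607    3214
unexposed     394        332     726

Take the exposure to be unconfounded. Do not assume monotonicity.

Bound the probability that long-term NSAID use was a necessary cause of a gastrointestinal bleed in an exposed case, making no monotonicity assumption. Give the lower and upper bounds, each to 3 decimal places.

0.331 ≤ PN ≤ 0.564

p₁ = P(outcome | exposed) = 2607/3214 = 0.81114
p₀ = P(outcome | unexposed) = 394/726 = 0.5427
Under exogeneity alone the bounds on PN are max{0,(p₁−p₀)/p₁} ≤ PN ≤ min{1,(1−p₀)/p₁}.
  lower = (p₁ − p₀)/p₁ = 0.26844 / 0.81114 ≈ 0.3309
  upper = min{1, (1 − p₀)/p₁} = 0.4573 / 0.81114 ≈ 0.5638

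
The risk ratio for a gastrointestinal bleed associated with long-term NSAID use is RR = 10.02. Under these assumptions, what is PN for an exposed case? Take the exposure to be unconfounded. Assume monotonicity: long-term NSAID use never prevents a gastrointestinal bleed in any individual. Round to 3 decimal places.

PN ≈ 0.900

Under exogeneity and monotonicity, PN = (RR − 1) / RR = 1 − 1/RR.
PN = (10.02 − 1) / 10.02 = 9.02 / 10.02 ≈ 0.9002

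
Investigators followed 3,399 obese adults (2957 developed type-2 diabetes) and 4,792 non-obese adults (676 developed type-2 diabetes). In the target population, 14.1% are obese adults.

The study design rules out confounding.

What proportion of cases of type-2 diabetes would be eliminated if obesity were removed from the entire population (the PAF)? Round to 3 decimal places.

p₁ = P(outcome | exposed) = 2957/3399 = 0.86996
p₀ = P(outcome | unexposed) = 676/4792 = 0.14107
Overall risk P(Y=1) = π·p₁ + (1−π)·p₀ = 0.141×0.86996 + 0.859×0.14107 = 0.24384.
Under exogeneity, PAF = [P(Y=1) − p₀] / P(Y=1).
PAF = (0.24384 − 0.14107) / 0.24384 ≈ 0.4215

PAF ≈ 0.421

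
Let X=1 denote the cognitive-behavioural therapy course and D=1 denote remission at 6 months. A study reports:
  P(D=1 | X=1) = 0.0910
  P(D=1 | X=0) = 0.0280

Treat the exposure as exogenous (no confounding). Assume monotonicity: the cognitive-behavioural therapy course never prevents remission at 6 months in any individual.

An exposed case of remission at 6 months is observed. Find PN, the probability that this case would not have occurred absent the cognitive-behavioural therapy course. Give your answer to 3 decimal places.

Let p₁ = 0.091, p₀ = 0.028.
Under exogeneity and monotonicity, PN = (p₁ − p₀) / p₁.
PN = (0.091 − 0.028) / 0.091 = 0.063 / 0.091 ≈ 0.6923

PN ≈ 0.692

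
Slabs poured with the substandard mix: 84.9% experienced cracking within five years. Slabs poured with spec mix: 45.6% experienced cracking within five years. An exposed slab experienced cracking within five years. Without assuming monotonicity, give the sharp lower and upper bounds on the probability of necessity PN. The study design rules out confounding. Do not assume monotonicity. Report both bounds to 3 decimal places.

0.463 ≤ PN ≤ 0.641

p₁ = 0.849, p₀ = 0.456.
Under exogeneity alone the bounds on PN are max{0,(p₁−p₀)/p₁} ≤ PN ≤ min{1,(1−p₀)/p₁}.
  lower = (p₁ − p₀)/p₁ = 0.393 / 0.849 ≈ 0.4629
  upper = min{1, (1 − p₀)/p₁} = 0.544 / 0.849 ≈ 0.6408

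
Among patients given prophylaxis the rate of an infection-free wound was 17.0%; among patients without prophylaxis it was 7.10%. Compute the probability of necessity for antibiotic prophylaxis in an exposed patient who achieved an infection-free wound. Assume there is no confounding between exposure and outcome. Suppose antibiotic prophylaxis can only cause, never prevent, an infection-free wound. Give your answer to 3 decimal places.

p₁ = 0.17, p₀ = 0.071.
Under exogeneity and monotonicity, PN = (p₁ − p₀) / p₁.
PN = (0.17 − 0.071) / 0.17 = 0.099 / 0.17 ≈ 0.5824

PN ≈ 0.582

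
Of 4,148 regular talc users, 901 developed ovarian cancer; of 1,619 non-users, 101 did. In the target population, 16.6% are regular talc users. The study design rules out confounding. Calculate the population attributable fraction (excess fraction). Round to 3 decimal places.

PAF ≈ 0.292

p₁ = P(outcome | exposed) = 901/4148 = 0.21721
p₀ = P(outcome | unexposed) = 101/1619 = 0.062384
Overall risk P(Y=1) = π·p₁ + (1−π)·p₀ = 0.166×0.21721 + 0.834×0.062384 = 0.088086.
Under exogeneity, PAF = [P(Y=1) − p₀] / P(Y=1).
PAF = (0.088086 − 0.062384) / 0.088086 ≈ 0.2918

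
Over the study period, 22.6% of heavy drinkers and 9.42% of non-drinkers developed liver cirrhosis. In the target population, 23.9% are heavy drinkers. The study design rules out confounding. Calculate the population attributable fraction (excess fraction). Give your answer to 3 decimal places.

p₁ = 0.226, p₀ = 0.0942.
Overall risk P(Y=1) = π·p₁ + (1−π)·p₀ = 0.239×0.226 + 0.761×0.0942 = 0.1257.
Under exogeneity, PAF = [P(Y=1) − p₀] / P(Y=1).
PAF = (0.1257 − 0.0942) / 0.1257 ≈ 0.2506

PAF ≈ 0.251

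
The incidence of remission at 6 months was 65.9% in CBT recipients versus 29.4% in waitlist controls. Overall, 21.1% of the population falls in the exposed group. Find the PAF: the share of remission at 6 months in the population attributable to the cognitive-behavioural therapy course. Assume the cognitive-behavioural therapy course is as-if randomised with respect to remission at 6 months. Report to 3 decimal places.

PAF ≈ 0.208

p₁ = 0.659, p₀ = 0.294.
Overall risk P(Y=1) = π·p₁ + (1−π)·p₀ = 0.211×0.659 + 0.789×0.294 = 0.37101.
Under exogeneity, PAF = [P(Y=1) − p₀] / P(Y=1).
PAF = (0.37101 − 0.294) / 0.37101 ≈ 0.2076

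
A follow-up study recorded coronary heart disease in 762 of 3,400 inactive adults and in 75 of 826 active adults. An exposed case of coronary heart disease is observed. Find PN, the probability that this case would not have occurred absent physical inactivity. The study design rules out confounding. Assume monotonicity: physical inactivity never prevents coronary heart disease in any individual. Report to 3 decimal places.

PN ≈ 0.595

p₁ = P(outcome | exposed) = 762/3400 = 0.22412
p₀ = P(outcome | unexposed) = 75/826 = 0.090799
Under exogeneity and monotonicity, PN = (p₁ − p₀) / p₁.
PN = (0.22412 − 0.090799) / 0.22412 = 0.13332 / 0.22412 ≈ 0.5949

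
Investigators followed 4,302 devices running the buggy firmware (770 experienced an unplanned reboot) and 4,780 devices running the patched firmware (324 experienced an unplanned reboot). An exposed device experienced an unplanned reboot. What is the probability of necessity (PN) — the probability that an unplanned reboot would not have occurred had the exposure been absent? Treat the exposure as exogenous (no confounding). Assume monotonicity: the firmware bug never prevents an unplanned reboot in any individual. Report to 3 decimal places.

PN ≈ 0.621

p₁ = P(outcome | exposed) = 770/4302 = 0.17899
p₀ = P(outcome | unexposed) = 324/4780 = 0.067782
Under exogeneity and monotonicity, PN = (p₁ − p₀) / p₁.
PN = (0.17899 − 0.067782) / 0.17899 = 0.1112 / 0.17899 ≈ 0.6213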